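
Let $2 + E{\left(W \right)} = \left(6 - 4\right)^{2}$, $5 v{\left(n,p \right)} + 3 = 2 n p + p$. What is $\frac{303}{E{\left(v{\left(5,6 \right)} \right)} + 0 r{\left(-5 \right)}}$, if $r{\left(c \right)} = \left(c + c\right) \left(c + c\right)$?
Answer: $\frac{303}{2} \approx 151.5$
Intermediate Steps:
$r{\left(c \right)} = 4 c^{2}$ ($r{\left(c \right)} = 2 c 2 c = 4 c^{2}$)
$v{\left(n,p \right)} = - \frac{3}{5} + \frac{p}{5} + \frac{2 n p}{5}$ ($v{\left(n,p \right)} = - \frac{3}{5} + \frac{2 n p + p}{5} = - \frac{3}{5} + \frac{p + 2 n p}{5} = - \frac{3}{5} + \left(\frac{p}{5} + \frac{2 n p}{5}\right) = - \frac{3}{5} + \frac{p}{5} + \frac{2 n p}{5}$)
$E{\left(W \right)} = 2$ ($E{\left(W \right)} = -2 + \left(6 - 4\right)^{2} = -2 + 2^{2} = -2 + 4 = 2$)
$\frac{303}{E{\left(v{\left(5,6 \right)} \right)} + 0 r{\left(-5 \right)}} = \frac{303}{2 + 0 \cdot 4 \left(-5\right)^{2}} = \frac{303}{2 + 0 \cdot 4 \cdot 25} = \frac{303}{2 + 0 \cdot 100} = \frac{303}{2 + 0} = \frac{303}{2}$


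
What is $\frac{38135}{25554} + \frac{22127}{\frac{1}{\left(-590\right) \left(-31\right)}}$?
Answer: $\frac{10341776155955}{25554} \approx 4.047 \cdot 10^{8}$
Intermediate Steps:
$\frac{38135}{25554} + \frac{22127}{\frac{1}{\left(-590\right) \left(-31\right)}} = 38135 \cdot \frac{1}{25554} + \frac{22127}{\frac{1}{18290}} = \frac{38135}{25554} + 22127 \frac{1}{\frac{1}{18290}} = \frac{38135}{25554} + 22127 \cdot 18290 = \frac{38135}{25554} + 404702830 = \frac{10341776155955}{25554}$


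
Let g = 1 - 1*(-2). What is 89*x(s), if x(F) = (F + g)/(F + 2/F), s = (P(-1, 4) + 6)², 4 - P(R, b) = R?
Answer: 1335356/14643 ≈ 91.194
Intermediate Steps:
P(R, b) = 4 - R
s = 121 (s = ((4 - 1*(-1)) + 6)² = ((4 + 1) + 6)² = (5 + 6)² = 11² = 121)
g = 3 (g = 1 + 2 = 3)
x(F) = (3 + F)/(F + 2/F) (x(F) = (F + 3)/(F + 2/F) = (3 + F)/(F + 2/F))
89*x(s) = 89*(121*(3 + 121)/(2 + 121²)) = 89*(121*124/(2 + 14641)) = 89*(121*124/14643) = 89*(121*(1/14643)*124) = 89*(15004/14643) = 1335356/14643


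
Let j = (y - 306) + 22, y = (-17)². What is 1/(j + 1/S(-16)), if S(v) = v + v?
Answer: 32/159 ≈ 0.20126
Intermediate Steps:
S(v) = 2*v
y = 289
j = 5 (j = (289 - 306) + 22 = -17 + 22 = 5)
1/(j + 1/S(-16)) = 1/(5 + 1/(2*(-16))) = 1/(5 + 1/(-32)) = 1/(5 - 1/32) = 1/(159/32) = 32/159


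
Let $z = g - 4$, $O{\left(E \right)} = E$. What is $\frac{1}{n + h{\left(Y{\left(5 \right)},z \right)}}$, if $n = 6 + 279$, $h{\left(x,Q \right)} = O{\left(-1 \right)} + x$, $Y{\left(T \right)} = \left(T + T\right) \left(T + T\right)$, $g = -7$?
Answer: $\frac{1}{384} \approx 0.0026042$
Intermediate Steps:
$z = -11$ ($z = -7 - 4 = -11$)
$Y{\left(T \right)} = 4 T^{2}$ ($Y{\left(T \right)} = 2 T 2 T = 4 T^{2}$)
$h{\left(x,Q \right)} = -1 + x$
$n = 285$
$\frac{1}{n + h{\left(Y{\left(5 \right)},z \right)}} = \frac{1}{285 - \left(1 - 4 \cdot 5^{2}\right)} = \frac{1}{285 + \left(-1 + 4 \cdot 25\right)} = \frac{1}{285 + \left(-1 + 100\right)} = \frac{1}{285 + 99} = \frac{1}{384}$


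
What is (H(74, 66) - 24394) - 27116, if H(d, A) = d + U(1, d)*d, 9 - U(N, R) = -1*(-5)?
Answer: -51140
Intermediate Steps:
U(N, R) = 4 (U(N, R) = 9 - (-1)*(-5) = 9 - 1*5 = 9 - 5 = 4)
H(d, A) = 5*d (H(d, A) = d + 4*d = 5*d)
(H(74, 66) - 24394) - 27116 = (5*74 - 24394) - 27116 = (370 - 24394) - 27116 = -24024 - 27116 = -51140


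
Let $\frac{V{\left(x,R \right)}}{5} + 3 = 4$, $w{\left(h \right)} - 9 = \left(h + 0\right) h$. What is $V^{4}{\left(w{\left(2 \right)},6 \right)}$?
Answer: $625$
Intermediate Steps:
$w{\left(h \right)} = 9 + h^{2}$ ($w{\left(h \right)} = 9 + \left(h + 0\right) h = 9 + h h = 9 + h^{2}$)
$V{\left(x,R \right)} = 5$ ($V{\left(x,R \right)} = -15 + 5 \cdot 4 = -15 + 20 = 5$)
$V^{4}{\left(w{\left(2 \right)},6 \right)} = 5^{4} = 625$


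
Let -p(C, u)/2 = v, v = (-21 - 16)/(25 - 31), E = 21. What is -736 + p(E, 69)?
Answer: -2245/3 ≈ -748.33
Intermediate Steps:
v = 37/6 (v = -37/(-6) = -37*(-⅙) = 37/6 ≈ 6.1667)
p(C, u) = -37/3 (p(C, u) = -2*37/6 = -37/3)
-736 + p(E, 69) = -736 - 37/3 = -2245/3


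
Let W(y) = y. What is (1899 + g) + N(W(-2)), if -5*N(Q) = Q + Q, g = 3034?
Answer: 24669/5 ≈ 4933.8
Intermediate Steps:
N(Q) = -2*Q/5 (N(Q) = -(Q + Q)/5 = -2*Q/5)
(1899 + g) + N(W(-2)) = (1899 + 3034) - ⅖*(-2) = 4933 + ⅘ = 24669/5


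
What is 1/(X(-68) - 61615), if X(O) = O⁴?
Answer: 1/21319761 ≈ 4.6905e-8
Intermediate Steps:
1/(X(-68) - 61615) = 1/((-68)⁴ - 61615) = 1/(21381376 - 61615) = 1/21319761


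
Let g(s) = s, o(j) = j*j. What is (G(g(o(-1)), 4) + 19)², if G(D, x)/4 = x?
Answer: 1225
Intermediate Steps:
o(j) = j²
G(D, x) = 4*x
(G(g(o(-1)), 4) + 19)² = (4*4 + 19)² = (16 + 19)² = 35² = 1225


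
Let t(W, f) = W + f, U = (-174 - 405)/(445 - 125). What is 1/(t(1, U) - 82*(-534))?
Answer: 320/14011901 ≈ 2.2838e-5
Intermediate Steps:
U = -579/320 ≈ -1.8094
1/(t(1, U) - 82*(-534)) = 1/((1 - 579/320) - 82*(-534)) = 1/(-259/320 - 1*(-43788)) = 1/(-259/320 + 43788) = 1/(14011901/320) = 320/14011901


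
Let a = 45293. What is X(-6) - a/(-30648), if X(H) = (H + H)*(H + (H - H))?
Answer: 2251949/30648 ≈ 73.478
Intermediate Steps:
X(H) = 2*H**2 (X(H) = (2*H)*(H + 0) = (2*H)*H = 2*H**2)
X(-6) - a/(-30648) = 2*(-6)**2 - 45293/(-30648) = 2*36 - 45293*(-1)/30648 = 72 - 1*(-45293/30648) = 72 + 45293/30648 = 2251949/30648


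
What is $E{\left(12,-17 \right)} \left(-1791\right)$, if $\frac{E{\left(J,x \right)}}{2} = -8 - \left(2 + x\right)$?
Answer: $-25074$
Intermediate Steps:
$E{\left(J,x \right)} = -20 - 2 x$ ($E{\left(J,x \right)} = 2 \left(-8 - \left(2 + x\right)\right) = 2 \left(-10 - x\right) = -20 - 2 x$)
$E{\left(12,-17 \right)} \left(-1791\right) = \left(-20 - -34\right) \left(-1791\right) = \left(-20 + 34\right) \left(-1791\right) = 14 \left(-1791\right) = -25074$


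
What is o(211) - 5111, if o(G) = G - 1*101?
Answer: -5001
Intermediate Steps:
o(G) = -101 + G (o(G) = G - 101 = -101 + G)
o(211) - 5111 = (-101 + 211) - 5111 = 110 - 5111 = -5001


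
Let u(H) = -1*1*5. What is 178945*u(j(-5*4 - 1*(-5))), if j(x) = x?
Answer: -894725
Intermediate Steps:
u(H) = -5 (u(H) = -1*5 = -5)
178945*u(j(-5*4 - 1*(-5))) = 178945*(-5) = -894725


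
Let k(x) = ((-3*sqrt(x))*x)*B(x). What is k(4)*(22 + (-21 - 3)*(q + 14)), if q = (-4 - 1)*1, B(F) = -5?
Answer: -23280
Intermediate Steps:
q = -5 (q = -5*1 = -5)
k(x) = 15*x**(3/2) (k(x) = ((-3*sqrt(x))*x)*(-5) = -3*x**(3/2)*(-5) = 15*x**(3/2))
k(4)*(22 + (-21 - 3)*(q + 14)) = (15*4**(3/2))*(22 + (-21 - 3)*(-5 + 14)) = (15*8)*(22 - 24*9) = 120*(22 - 216) = 120*(-194) = -23280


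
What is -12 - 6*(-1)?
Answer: -6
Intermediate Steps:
-12 - 6*(-1) = -12 + 6 = -6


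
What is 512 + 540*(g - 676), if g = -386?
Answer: -572968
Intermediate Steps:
512 + 540*(g - 676) = 512 + 540*(-386 - 676) = 512 + 540*(-1062) = 512 - 573480 = -572968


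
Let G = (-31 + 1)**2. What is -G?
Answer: -900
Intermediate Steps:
G = 900 (G = (-30)**2 = 900)
-G = -1*900 = -900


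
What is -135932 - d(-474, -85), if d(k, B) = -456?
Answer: -135476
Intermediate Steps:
-135932 - d(-474, -85) = -135932 - 1*(-456) = -135932 + 456 = -135476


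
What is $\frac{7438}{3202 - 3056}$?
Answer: $\frac{3719}{73} \approx 50.945$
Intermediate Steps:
$\frac{7438}{3202 - 3056} = \frac{7438}{146} = 7438 \cdot \frac{1}{146} = \frac{3719}{73}$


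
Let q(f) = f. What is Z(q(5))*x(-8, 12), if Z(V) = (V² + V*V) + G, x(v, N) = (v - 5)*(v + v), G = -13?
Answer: 7696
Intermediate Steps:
x(v, N) = 2*v*(-5 + v) (x(v, N) = (-5 + v)*(2*v) = 2*v*(-5 + v))
Z(V) = -13 + 2*V² (Z(V) = (V² + V*V) - 13 = (V² + V²) - 13 = 2*V² - 13 = -13 + 2*V²)
Z(q(5))*x(-8, 12) = (-13 + 2*5²)*(2*(-8)*(-5 - 8)) = (-13 + 2*25)*(2*(-8)*(-13)) = (-13 + 50)*208 = 37*208 = 7696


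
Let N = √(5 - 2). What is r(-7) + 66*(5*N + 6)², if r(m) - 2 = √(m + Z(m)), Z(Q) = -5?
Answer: 7328 + 2*√3*(1980 + I) ≈ 14187.0 + 3.4641*I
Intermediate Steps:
N = √3 ≈ 1.7320
r(m) = 2 + √(-5 + m) (r(m) = 2 + √(m - 5) = 2 + √(-5 + m))
r(-7) + 66*(5*N + 6)² = (2 + √(-5 - 7)) + 66*(5*√3 + 6)² = (2 + √(-12)) + 66*(6 + 5*√3)² = (2 + 2*I*√3) + 66*(6 + 5*√3)² = 2 + 66*(6 + 5*√3)² + 2*I*√3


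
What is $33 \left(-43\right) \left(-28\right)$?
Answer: $39732$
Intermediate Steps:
$33 \left(-43\right) \left(-28\right) = \left(-1419\right) \left(-28\right) = 39732$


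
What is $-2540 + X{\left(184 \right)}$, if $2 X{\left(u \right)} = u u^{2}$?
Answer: $3112212$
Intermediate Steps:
$X{\left(u \right)} = \frac{u^{3}}{2}$ ($X{\left(u \right)} = \frac{u u^{2}}{2} = \frac{u^{3}}{2}$)
$-2540 + X{\left(184 \right)} = -2540 + \frac{184^{3}}{2} = -2540 + \frac{1}{2} \cdot 6229504 = -2540 + 3114752 = 3112212$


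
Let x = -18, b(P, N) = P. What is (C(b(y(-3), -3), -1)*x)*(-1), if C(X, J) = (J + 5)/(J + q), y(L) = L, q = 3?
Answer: 36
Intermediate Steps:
C(X, J) = (5 + J)/(3 + J) (C(X, J) = (J + 5)/(J + 3) = (5 + J)/(3 + J))
(C(b(y(-3), -3), -1)*x)*(-1) = (((5 - 1)/(3 - 1))*(-18))*(-1) = ((4/2)*(-18))*(-1) = (((½)*4)*(-18))*(-1) = (2*(-18))*(-1) = -36*(-1) = 36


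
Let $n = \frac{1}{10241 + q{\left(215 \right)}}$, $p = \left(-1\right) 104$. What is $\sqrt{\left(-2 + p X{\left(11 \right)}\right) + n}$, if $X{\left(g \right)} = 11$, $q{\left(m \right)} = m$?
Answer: $\frac{5 i \sqrt{1252898042}}{5228} \approx 33.853 i$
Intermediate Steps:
$p = -104$
$n = \frac{1}{10456}$ ($n = \frac{1}{10241 + 215} = \frac{1}{10456} \approx 9.5639 \cdot 10^{-5}$)
$\sqrt{\left(-2 + p X{\left(11 \right)}\right) + n} = \sqrt{\left(-2 - 1144\right) + \frac{1}{10456}} = \sqrt{-1146 + \frac{1}{10456}} = \sqrt{- \frac{11982575}{10456}} = \frac{5 i \sqrt{1252898042}}{5228}$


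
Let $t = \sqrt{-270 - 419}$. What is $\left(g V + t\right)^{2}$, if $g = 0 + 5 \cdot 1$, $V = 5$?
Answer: $\left(25 + i \sqrt{689}\right)^{2} \approx -64.0 + 1312.4 i$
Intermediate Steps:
$g = 5$ ($g = 0 + 5 = 5$)
$t = i \sqrt{689}$ ($t = \sqrt{-689} = i \sqrt{689} \approx 26.249 i$)
$\left(g V + t\right)^{2} = \left(5 \cdot 5 + i \sqrt{689}\right)^{2} = \left(25 + i \sqrt{689}\right)^{2}$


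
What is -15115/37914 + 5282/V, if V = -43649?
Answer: -860016383/1654908186 ≈ -0.51968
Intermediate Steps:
-15115/37914 + 5282/V = -15115/37914 + 5282/(-43649) = -15115*1/37914 + 5282*(-1/43649) = -15115/37914 - 5282/43649 = -860016383/1654908186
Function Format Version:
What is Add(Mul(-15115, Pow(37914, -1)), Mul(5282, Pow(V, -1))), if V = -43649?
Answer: Rational(-860016383, 1654908186) ≈ -0.51968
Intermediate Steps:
Add(Mul(-15115, Pow(37914, -1)), Mul(5282, Pow(V, -1))) = Add(Mul(-15115, Pow(37914, -1)), Mul(5282, Pow(-43649, -1))) = Add(Mul(-15115, Rational(1, 37914)), Mul(5282, Rational(-1, 43649))) = Add(Rational(-15115, 37914), Rational(-5282, 43649)) = Rational(-860016383, 1654908186)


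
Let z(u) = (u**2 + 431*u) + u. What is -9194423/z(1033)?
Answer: -9194423/1513345 ≈ -6.0756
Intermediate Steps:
z(u) = u**2 + 432*u
-9194423/z(1033) = -9194423*1/(1033*(432 + 1033)) = -9194423/(1033*1465) = -9194423/1513345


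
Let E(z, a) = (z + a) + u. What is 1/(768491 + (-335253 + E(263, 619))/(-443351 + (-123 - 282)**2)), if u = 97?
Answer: 139663/107329925670 ≈ 1.3012e-6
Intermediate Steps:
E(z, a) = 97 + a + z (E(z, a) = (z + a) + 97 = (a + z) + 97 = 97 + a + z)
1/(768491 + (-335253 + E(263, 619))/(-443351 + (-123 - 282)**2)) = 1/(768491 + (-335253 + (97 + 619 + 263))/(-443351 + (-123 - 282)**2)) = 1/(768491 + (-335253 + 979)/(-443351 + (-405)**2)) = 1/(768491 - 334274/(-443351 + 164025)) = 1/(768491 - 334274/(-279326)) = 1/(768491 - 334274*(-1/279326)) = 1/(768491 + 167137/139663) = 1/(107329925670/139663) = 139663/107329925670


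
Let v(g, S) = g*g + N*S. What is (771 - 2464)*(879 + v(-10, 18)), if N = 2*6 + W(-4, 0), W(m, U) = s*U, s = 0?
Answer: -2023135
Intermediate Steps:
W(m, U) = 0 (W(m, U) = 0*U = 0)
N = 12 (N = 2*6 + 0 = 12 + 0 = 12)
v(g, S) = g² + 12*S (v(g, S) = g*g + 12*S = g² + 12*S)
(771 - 2464)*(879 + v(-10, 18)) = (771 - 2464)*(879 + ((-10)² + 12*18)) = -1693*(879 + (100 + 216)) = -1693*(879 + 316) = -1693*1195 = -2023135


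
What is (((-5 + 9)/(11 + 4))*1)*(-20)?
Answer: -16/3 ≈ -5.3333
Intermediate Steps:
(((-5 + 9)/(11 + 4))*1)*(-20) = ((4/15)*1)*(-20) = (4/15)*(-20) = -16/3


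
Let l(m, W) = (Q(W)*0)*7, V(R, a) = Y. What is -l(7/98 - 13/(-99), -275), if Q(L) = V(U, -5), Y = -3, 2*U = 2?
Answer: 0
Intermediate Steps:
U = 1 (U = (½)*2 = 1)
V(R, a) = -3
Q(L) = -3
l(m, W) = 0 (l(m, W) = -3*0*7 = 0*7 = 0)
-l(7/98 - 13/(-99), -275) = -1*0 = 0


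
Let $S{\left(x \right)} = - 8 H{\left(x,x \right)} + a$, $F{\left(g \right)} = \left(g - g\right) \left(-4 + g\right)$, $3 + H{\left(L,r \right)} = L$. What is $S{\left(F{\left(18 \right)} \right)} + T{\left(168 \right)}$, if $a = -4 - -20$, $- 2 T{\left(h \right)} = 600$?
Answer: $-260$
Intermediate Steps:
$T{\left(h \right)} = -300$ ($T{\left(h \right)} = \left(- \frac{1}{2}\right) 600 = -300$)
$H{\left(L,r \right)} = -3 + L$
$a = 16$ ($a = -4 + 20 = 16$)
$F{\left(g \right)} = 0$ ($F{\left(g \right)} = 0 \left(-4 + g\right) = 0$)
$S{\left(x \right)} = 40 - 8 x$ ($S{\left(x \right)} = - 8 \left(-3 + x\right) + 16 = \left(24 - 8 x\right) + 16 = 40 - 8 x$)
$S{\left(F{\left(18 \right)} \right)} + T{\left(168 \right)} = \left(40 - 0\right) - 300 = \left(40 + 0\right) - 300 = 40 - 300 = -260$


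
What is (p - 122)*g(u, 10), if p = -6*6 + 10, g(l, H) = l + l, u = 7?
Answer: -2072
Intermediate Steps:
g(l, H) = 2*l
p = -26 (p = -36 + 10 = -26)
(p - 122)*g(u, 10) = (-26 - 122)*(2*7) = -148*14 = -2072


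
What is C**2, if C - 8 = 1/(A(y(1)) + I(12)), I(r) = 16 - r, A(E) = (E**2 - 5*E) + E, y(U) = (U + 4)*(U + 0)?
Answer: 5329/81 ≈ 65.790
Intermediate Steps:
y(U) = U*(4 + U) (y(U) = (4 + U)*U = U*(4 + U))
A(E) = E**2 - 4*E
C = 73/9 (C = 8 + 1/((1*(4 + 1))*(-4 + 1*(4 + 1)) + (16 - 1*12)) = 8 + 1/((1*5)*(-4 + 1*5) + (16 - 12)) = 8 + 1/(5*(-4 + 5) + 4) = 8 + 1/(5*1 + 4) = 8 + 1/(5 + 4) = 8 + 1/9 = 73/9 ≈ 8.1111)
C**2 = (73/9)**2 = 5329/81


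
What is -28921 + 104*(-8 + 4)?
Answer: -29337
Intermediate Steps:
-28921 + 104*(-8 + 4) = -28921 + 104*(-4) = -28921 - 416 = -29337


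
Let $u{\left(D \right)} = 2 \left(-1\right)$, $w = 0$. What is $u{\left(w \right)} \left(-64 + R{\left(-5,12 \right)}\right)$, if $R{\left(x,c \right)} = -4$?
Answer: $136$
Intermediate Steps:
$u{\left(D \right)} = -2$
$u{\left(w \right)} \left(-64 + R{\left(-5,12 \right)}\right) = - 2 \left(-64 - 4\right) = \left(-2\right) \left(-68\right) = 136$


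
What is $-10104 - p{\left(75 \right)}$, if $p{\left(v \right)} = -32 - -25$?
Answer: $-10097$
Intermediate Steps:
$p{\left(v \right)} = -7$ ($p{\left(v \right)} = -32 + 25 = -7$)
$-10104 - p{\left(75 \right)} = -10104 - -7 = -10104 + 7 = -10097$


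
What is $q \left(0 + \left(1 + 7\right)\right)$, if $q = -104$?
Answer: $-832$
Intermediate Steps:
$q \left(0 + \left(1 + 7\right)\right) = - 104 \left(0 + \left(1 + 7\right)\right) = - 104 \left(0 + 8\right) = \left(-104\right) 8 = -832$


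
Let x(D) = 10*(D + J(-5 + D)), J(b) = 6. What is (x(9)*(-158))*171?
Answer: -4052700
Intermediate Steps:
x(D) = 60 + 10*D (x(D) = 10*(D + 6) = 10*(6 + D) = 60 + 10*D)
(x(9)*(-158))*171 = ((60 + 10*9)*(-158))*171 = ((60 + 90)*(-158))*171 = (150*(-158))*171 = -23700*171 = -4052700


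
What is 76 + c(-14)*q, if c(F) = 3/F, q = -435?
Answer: 2369/14 ≈ 169.21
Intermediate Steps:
76 + c(-14)*q = 76 + (3/(-14))*(-435) = 76 + (3*(-1/14))*(-435) = 76 - 3/14*(-435) = 76 + 1305/14 = 2369/14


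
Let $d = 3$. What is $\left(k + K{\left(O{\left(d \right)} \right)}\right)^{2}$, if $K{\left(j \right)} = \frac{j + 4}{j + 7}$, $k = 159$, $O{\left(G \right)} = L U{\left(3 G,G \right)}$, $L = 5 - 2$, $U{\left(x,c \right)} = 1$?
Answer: $\frac{2550409}{100} \approx 25504.0$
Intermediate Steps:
$L = 3$
$O{\left(G \right)} = 3$ ($O{\left(G \right)} = 3 \cdot 1 = 3$)
$K{\left(j \right)} = \frac{4 + j}{7 + j}$
$\left(k + K{\left(O{\left(d \right)} \right)}\right)^{2} = \left(159 + \frac{4 + 3}{7 + 3}\right)^{2} = \left(159 + \frac{1}{10} \cdot 7\right)^{2} = \left(159 + \frac{7}{10}\right)^{2} = \left(\frac{1597}{10}\right)^{2} = \frac{2550409}{100}$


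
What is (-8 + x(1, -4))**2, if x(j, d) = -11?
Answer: 361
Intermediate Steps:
(-8 + x(1, -4))**2 = (-8 - 11)**2 = (-19)**2 = 361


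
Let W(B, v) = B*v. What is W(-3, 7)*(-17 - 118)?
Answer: 2835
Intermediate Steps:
W(-3, 7)*(-17 - 118) = (-3*7)*(-17 - 118) = -21*(-135) = 2835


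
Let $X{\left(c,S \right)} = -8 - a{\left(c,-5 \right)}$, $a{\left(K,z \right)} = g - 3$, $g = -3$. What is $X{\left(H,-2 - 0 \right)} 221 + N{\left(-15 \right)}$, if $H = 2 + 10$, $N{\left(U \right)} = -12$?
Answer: $-454$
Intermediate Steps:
$H = 12$
$a{\left(K,z \right)} = -6$ ($a{\left(K,z \right)} = -3 - 3 = -6$)
$X{\left(c,S \right)} = -2$ ($X{\left(c,S \right)} = -8 - -6 = -8 + 6 = -2$)
$X{\left(H,-2 - 0 \right)} 221 + N{\left(-15 \right)} = \left(-2\right) 221 - 12 = -442 - 12 = -454$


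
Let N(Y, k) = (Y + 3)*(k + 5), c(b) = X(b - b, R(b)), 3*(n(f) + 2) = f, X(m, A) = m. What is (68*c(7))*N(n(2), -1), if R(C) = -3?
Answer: 0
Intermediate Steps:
n(f) = -2 + f/3
c(b) = 0 (c(b) = b - b = 0)
N(Y, k) = (3 + Y)*(5 + k)
(68*c(7))*N(n(2), -1) = (68*0)*(15 + 3*(-1) + 5*(-2 + (⅓)*2) + (-2 + (⅓)*2)*(-1)) = 0*(15 - 3 + 5*(-2 + ⅔) + (-2 + ⅔)*(-1)) = 0*(15 - 3 + 5*(-4/3) - 4/3*(-1)) = 0*(15 - 3 - 20/3 + 4/3) = 0*(20/3) = 0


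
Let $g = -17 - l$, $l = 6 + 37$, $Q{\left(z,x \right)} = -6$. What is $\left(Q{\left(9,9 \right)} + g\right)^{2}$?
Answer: $4356$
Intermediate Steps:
$l = 43$
$g = -60$ ($g = -17 - 43 = -60$)
$\left(Q{\left(9,9 \right)} + g\right)^{2} = \left(-6 - 60\right)^{2} = \left(-66\right)^{2} = 4356$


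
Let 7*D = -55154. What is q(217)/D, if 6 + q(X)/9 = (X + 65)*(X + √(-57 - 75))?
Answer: -1927422/27577 - 17766*I*√33/27577 ≈ -69.892 - 3.7008*I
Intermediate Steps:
D = -55154/7 (D = (⅐)*(-55154) = -55154/7 ≈ -7879.1)
q(X) = -54 + 9*(65 + X)*(X + 2*I*√33) (q(X) = -54 + 9*((X + 65)*(X + √(-57 - 75))) = -54 + 9*((65 + X)*(X + √(-132))) = -54 + 9*((65 + X)*(X + 2*I*√33)) = -54 + 9*(65 + X)*(X + 2*I*√33))
q(217)/D = (-54 + 9*217² + 585*217 + 1170*I*√33 + 18*I*217*√33)/(-55154/7) = (-54 + 9*47089 + 126945 + 1170*I*√33 + 3906*I*√33)*(-7/55154) = (-54 + 423801 + 126945 + 1170*I*√33 + 3906*I*√33)*(-7/55154) = (550692 + 5076*I*√33)*(-7/55154) = -1927422/27577 - 17766*I*√33/27577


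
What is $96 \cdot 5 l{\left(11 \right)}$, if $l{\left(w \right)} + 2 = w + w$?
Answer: $9600$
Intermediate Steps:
$l{\left(w \right)} = -2 + 2 w$ ($l{\left(w \right)} = -2 + \left(w + w\right) = -2 + 2 w$)
$96 \cdot 5 l{\left(11 \right)} = 96 \cdot 5 \left(-2 + 2 \cdot 11\right) = 480 \left(-2 + 22\right) = 480 \cdot 20 = 9600$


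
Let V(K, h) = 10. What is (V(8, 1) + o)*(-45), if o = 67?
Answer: -3465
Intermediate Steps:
(V(8, 1) + o)*(-45) = (10 + 67)*(-45) = 77*(-45) = -3465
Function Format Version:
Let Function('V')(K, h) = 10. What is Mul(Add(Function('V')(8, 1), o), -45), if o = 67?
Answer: -3465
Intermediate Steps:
Mul(Add(Function('V')(8, 1), o), -45) = Mul(Add(10, 67), -45) = Mul(77, -45) = -3465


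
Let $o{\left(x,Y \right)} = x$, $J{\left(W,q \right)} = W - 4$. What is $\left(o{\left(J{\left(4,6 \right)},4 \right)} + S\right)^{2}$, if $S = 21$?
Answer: $441$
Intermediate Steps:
$J{\left(W,q \right)} = -4 + W$ ($J{\left(W,q \right)} = W - 4 = -4 + W$)
$\left(o{\left(J{\left(4,6 \right)},4 \right)} + S\right)^{2} = \left(\left(-4 + 4\right) + 21\right)^{2} = \left(0 + 21\right)^{2} = 21^{2} = 441$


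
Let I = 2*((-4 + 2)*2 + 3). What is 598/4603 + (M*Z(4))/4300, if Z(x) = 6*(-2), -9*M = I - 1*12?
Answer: 1864108/14844675 ≈ 0.12557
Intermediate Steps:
I = -2 (I = 2*(-2*2 + 3) = 2*(-4 + 3) = 2*(-1) = -2)
M = 14/9 (M = -(-2 - 1*12)/9 = -(-2 - 12)/9 = -1/9*(-14) = 14/9 ≈ 1.5556)
Z(x) = -12
598/4603 + (M*Z(4))/4300 = 598/4603 + ((14/9)*(-12))/4300 = 598*(1/4603) - 56/3*1/4300 = 598/4603 - 14/3225 = 1864108/14844675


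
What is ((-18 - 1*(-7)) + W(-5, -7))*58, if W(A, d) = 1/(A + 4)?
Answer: -696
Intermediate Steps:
W(A, d) = 1/(4 + A)
((-18 - 1*(-7)) + W(-5, -7))*58 = ((-18 - 1*(-7)) + 1/(4 - 5))*58 = ((-18 + 7) + 1/(-1))*58 = (-11 - 1)*58 = -12*58 = -696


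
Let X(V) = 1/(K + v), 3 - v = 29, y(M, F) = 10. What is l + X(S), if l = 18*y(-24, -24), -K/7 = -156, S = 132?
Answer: 191881/1066 ≈ 180.00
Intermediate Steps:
K = 1092 (K = -7*(-156) = 1092)
v = -26 (v = 3 - 1*29 = 3 - 29 = -26)
X(V) = 1/1066 (X(V) = 1/(1092 - 26) = 1/1066)
l = 180 (l = 18*10 = 180)
l + X(S) = 180 + 1/1066 = 191881/1066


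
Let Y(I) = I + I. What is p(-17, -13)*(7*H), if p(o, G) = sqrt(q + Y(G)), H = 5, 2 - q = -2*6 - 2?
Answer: 35*I*sqrt(10) ≈ 110.68*I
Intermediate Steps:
Y(I) = 2*I
q = 16 (q = 2 - (-2*6 - 2) = 2 - (-12 - 2) = 2 - 1*(-14) = 2 + 14 = 16)
p(o, G) = sqrt(16 + 2*G)
p(-17, -13)*(7*H) = sqrt(16 + 2*(-13))*(7*5) = sqrt(16 - 26)*35 = sqrt(-10)*35 = (I*sqrt(10))*35 = 35*I*sqrt(10)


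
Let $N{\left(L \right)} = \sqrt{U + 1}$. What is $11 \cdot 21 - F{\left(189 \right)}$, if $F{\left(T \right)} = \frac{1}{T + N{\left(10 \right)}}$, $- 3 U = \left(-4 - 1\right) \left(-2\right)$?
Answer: $\frac{3536529}{15310} + \frac{i \sqrt{21}}{107170} \approx 230.99 + 4.276 \cdot 10^{-5} i$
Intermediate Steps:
$U = - \frac{10}{3}$ ($U = - \frac{\left(-4 - 1\right) \left(-2\right)}{3} = - \frac{\left(-5\right) \left(-2\right)}{3} = \left(- \frac{1}{3}\right) 10 = - \frac{10}{3} \approx -3.3333$)
$N{\left(L \right)} = \frac{i \sqrt{21}}{3}$ ($N{\left(L \right)} = \sqrt{- \frac{10}{3} + 1} = \sqrt{- \frac{7}{3}} = \frac{i \sqrt{21}}{3}$)
$F{\left(T \right)} = \frac{1}{T + \frac{i \sqrt{21}}{3}}$
$11 \cdot 21 - F{\left(189 \right)} = 11 \cdot 21 - \frac{3}{3 \cdot 189 + i \sqrt{21}} = 231 - \frac{3}{567 + i \sqrt{21}}$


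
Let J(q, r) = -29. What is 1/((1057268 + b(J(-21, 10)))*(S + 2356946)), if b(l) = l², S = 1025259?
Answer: 1/3578741550345 ≈ 2.7943e-13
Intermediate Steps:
1/((1057268 + b(J(-21, 10)))*(S + 2356946)) = 1/((1057268 + (-29)²)*(1025259 + 2356946)) = 1/((1057268 + 841)*3382205) = (1/3382205)/1058109 = (1/1058109)*(1/3382205) = 1/3578741550345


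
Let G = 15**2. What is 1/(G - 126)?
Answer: 1/99 ≈ 0.010101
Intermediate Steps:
G = 225
1/(G - 126) = 1/(225 - 126) = 1/99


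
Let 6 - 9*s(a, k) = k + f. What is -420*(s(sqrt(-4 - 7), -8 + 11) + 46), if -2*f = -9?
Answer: -19250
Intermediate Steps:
f = 9/2 (f = -1/2*(-9) = 9/2 ≈ 4.5000)
s(a, k) = 1/6 - k/9 (s(a, k) = 2/3 - (k + 9/2)/9 = 2/3 - (9/2 + k)/9 = 2/3 + (-1/2 - k/9) = 1/6 - k/9)
-420*(s(sqrt(-4 - 7), -8 + 11) + 46) = -420*((1/6 - (-8 + 11)/9) + 46) = -420*((1/6 - 1/9*3) + 46) = -420*((1/6 - 1/3) + 46) = -420*(-1/6 + 46) = -420*275/6 = -19250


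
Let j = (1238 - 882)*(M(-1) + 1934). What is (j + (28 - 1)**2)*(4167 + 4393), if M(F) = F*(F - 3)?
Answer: 5912023920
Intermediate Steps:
M(F) = F*(-3 + F)
j = 689928 (j = (1238 - 882)*(-(-3 - 1) + 1934) = 356*(-1*(-4) + 1934) = 356*(4 + 1934) = 356*1938 = 689928)
(j + (28 - 1)**2)*(4167 + 4393) = (689928 + (28 - 1)**2)*(4167 + 4393) = (689928 + 27**2)*8560 = (689928 + 729)*8560 = 690657*8560 = 5912023920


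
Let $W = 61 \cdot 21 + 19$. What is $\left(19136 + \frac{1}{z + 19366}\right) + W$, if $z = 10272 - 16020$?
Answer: $\frac{278297449}{13618} \approx 20436.0$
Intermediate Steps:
$z = -5748$ ($z = 10272 - 16020 = -5748$)
$W = 1300$ ($W = 1281 + 19 = 1300$)
$\left(19136 + \frac{1}{z + 19366}\right) + W = \left(19136 + \frac{1}{-5748 + 19366}\right) + 1300 = \left(19136 + \frac{1}{13618}\right) + 1300 = \frac{260594049}{13618} + 1300 = \frac{278297449}{13618}$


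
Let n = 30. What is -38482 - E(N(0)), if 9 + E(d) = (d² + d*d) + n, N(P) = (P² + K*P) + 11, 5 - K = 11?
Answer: -38745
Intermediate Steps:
K = -6 (K = 5 - 1*11 = 5 - 11 = -6)
N(P) = 11 + P² - 6*P (N(P) = (P² - 6*P) + 11 = 11 + P² - 6*P)
E(d) = 21 + 2*d² (E(d) = -9 + ((d² + d*d) + 30) = -9 + ((d² + d²) + 30) = -9 + (2*d² + 30) = -9 + (30 + 2*d²) = 21 + 2*d²)
-38482 - E(N(0)) = -38482 - (21 + 2*(11 + 0² - 6*0)²) = -38482 - (21 + 2*(11 + 0 + 0)²) = -38482 - (21 + 2*11²) = -38482 - (21 + 2*121) = -38482 - (21 + 242) = -38482 - 1*263 = -38482 - 263 = -38745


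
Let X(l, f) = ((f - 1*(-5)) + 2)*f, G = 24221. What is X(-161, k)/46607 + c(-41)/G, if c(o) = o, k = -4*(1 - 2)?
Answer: -76833/102624377 ≈ -0.00074868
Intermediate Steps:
k = 4 (k = -4*(-1) = 4)
X(l, f) = f*(7 + f) (X(l, f) = ((f + 5) + 2)*f = ((5 + f) + 2)*f = (7 + f)*f = f*(7 + f))
X(-161, k)/46607 + c(-41)/G = (4*(7 + 4))/46607 - 41/24221 = (4*11)*(1/46607) - 41*1/24221 = 44*(1/46607) - 41/24221 = 4/4237 - 41/24221 = -76833/102624377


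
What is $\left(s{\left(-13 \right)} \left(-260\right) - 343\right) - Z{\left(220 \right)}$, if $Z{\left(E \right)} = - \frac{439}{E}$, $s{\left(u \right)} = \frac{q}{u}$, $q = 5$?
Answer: $- \frac{53021}{220} \approx -241.0$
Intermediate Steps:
$s{\left(u \right)} = \frac{5}{u}$
$\left(s{\left(-13 \right)} \left(-260\right) - 343\right) - Z{\left(220 \right)} = \left(\frac{5}{-13} \left(-260\right) - 343\right) - - \frac{439}{220} = \left(5 \left(- \frac{1}{13}\right) \left(-260\right) - 343\right) - \left(-439\right) \frac{1}{220} = \left(\left(- \frac{5}{13}\right) \left(-260\right) - 343\right) - - \frac{439}{220} = \left(100 - 343\right) + \frac{439}{220} = -243 + \frac{439}{220} = - \frac{53021}{220}$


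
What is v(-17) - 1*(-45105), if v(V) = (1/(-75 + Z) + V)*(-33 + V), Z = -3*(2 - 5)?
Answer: 1516540/33 ≈ 45956.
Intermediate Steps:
Z = 9 (Z = -3*(-3) = 9)
v(V) = (-33 + V)*(-1/66 + V) (v(V) = (1/(-75 + 9) + V)*(-33 + V) = (1/(-66) + V)*(-33 + V) = (-1/66 + V)*(-33 + V) = (-33 + V)*(-1/66 + V))
v(-17) - 1*(-45105) = (½ + (-17)² - 2179/66*(-17)) - 1*(-45105) = (½ + 289 + 37043/66) + 45105 = 28075/33 + 45105 = 1516540/33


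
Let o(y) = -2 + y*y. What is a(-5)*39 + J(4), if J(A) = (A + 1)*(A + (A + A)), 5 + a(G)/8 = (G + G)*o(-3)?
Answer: -23340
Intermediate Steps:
o(y) = -2 + y²
a(G) = -40 + 112*G (a(G) = -40 + 8*((G + G)*(-2 + (-3)²)) = -40 + 8*((2*G)*(-2 + 9)) = -40 + 8*((2*G)*7) = -40 + 8*(14*G) = -40 + 112*G)
J(A) = 3*A*(1 + A) (J(A) = (1 + A)*(A + 2*A) = (1 + A)*(3*A) = 3*A*(1 + A))
a(-5)*39 + J(4) = (-40 + 112*(-5))*39 + 3*4*(1 + 4) = (-40 - 560)*39 + 3*4*5 = -600*39 + 60 = -23400 + 60 = -23340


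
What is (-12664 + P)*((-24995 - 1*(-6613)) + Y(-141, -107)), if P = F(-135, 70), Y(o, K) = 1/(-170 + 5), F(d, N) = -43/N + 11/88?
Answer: 3585100269589/15400 ≈ 2.3280e+8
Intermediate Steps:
F(d, N) = 1/8 - 43/N (F(d, N) = -43/N + 11*(1/88) = -43/N + 1/8 = 1/8 - 43/N)
Y(o, K) = -1/165 (Y(o, K) = 1/(-165) = -1/165)
P = -137/280 (P = (1/8)*(-344 + 70)/70 = (1/8)*(1/70)*(-274) = -137/280 ≈ -0.48929)
(-12664 + P)*((-24995 - 1*(-6613)) + Y(-141, -107)) = (-12664 - 137/280)*((-24995 - 1*(-6613)) - 1/165) = -3546057*((-24995 + 6613) - 1/165)/280 = -3546057*(-18382 - 1/165)/280 = -3546057/280*(-3033031/165) = 3585100269589/15400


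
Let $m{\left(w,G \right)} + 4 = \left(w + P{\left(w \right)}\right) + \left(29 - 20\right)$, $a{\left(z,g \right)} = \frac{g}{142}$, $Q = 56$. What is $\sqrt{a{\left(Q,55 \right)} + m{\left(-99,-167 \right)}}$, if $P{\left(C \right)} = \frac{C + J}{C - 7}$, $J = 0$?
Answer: $\frac{75 i \sqrt{233306}}{3763} \approx 9.627 i$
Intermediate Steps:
$P{\left(C \right)} = \frac{C}{-7 + C}$ ($P{\left(C \right)} = \frac{C + 0}{C - 7} = \frac{C}{-7 + C}$)
$a{\left(z,g \right)} = \frac{g}{142}$ ($a{\left(z,g \right)} = g \frac{1}{142} = \frac{g}{142}$)
$m{\left(w,G \right)} = 5 + w + \frac{w}{-7 + w}$ ($m{\left(w,G \right)} = -4 + \left(\left(w + \frac{w}{-7 + w}\right) + \left(29 - 20\right)\right) = -4 + \left(\left(w + \frac{w}{-7 + w}\right) + 9\right) = -4 + \left(9 + w + \frac{w}{-7 + w}\right) = 5 + w + \frac{w}{-7 + w}$)
$\sqrt{a{\left(Q,55 \right)} + m{\left(-99,-167 \right)}} = \sqrt{\frac{1}{142} \cdot 55 + \frac{-35 + \left(-99\right)^{2} - -99}{-7 - 99}} = \sqrt{\frac{55}{142} + \frac{-35 + 9801 + 99}{-106}} = \sqrt{\frac{55}{142} - \frac{9865}{106}} = \sqrt{- \frac{348750}{3763}} = \frac{75 i \sqrt{233306}}{3763}$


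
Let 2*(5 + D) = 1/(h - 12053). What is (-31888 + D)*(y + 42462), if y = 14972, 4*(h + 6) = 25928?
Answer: -785817561307/429 ≈ -1.8317e+9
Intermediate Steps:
h = 6476 (h = -6 + (¼)*25928 = -6 + 6482 = 6476)
D = -55771/11154 (D = -5 + 1/(2*(6476 - 12053)) = -5 + (½)/(-5577) = -5 + (½)*(-1/5577) = -5 - 1/11154 = -55771/11154 ≈ -5.0001)
(-31888 + D)*(y + 42462) = (-31888 - 55771/11154)*(14972 + 42462) = -355734523/11154*57434 = -785817561307/429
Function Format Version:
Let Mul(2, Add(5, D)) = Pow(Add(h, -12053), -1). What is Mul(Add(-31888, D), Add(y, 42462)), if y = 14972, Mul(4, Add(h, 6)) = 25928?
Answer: Rational(-785817561307, 429) ≈ -1.8317e+9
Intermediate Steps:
h = 6476 (h = Add(-6, Mul(Rational(1, 4), 25928)) = Add(-6, 6482) = 6476)
D = Rational(-55771, 11154) (D = Add(-5, Mul(Rational(1, 2), Pow(Add(6476, -12053), -1))) = Add(-5, Mul(Rational(1, 2), Pow(-5577, -1))) = Add(-5, Mul(Rational(1, 2), Rational(-1, 5577))) = Add(-5, Rational(-1, 11154)) = Rational(-55771, 11154) ≈ -5.0001)
Mul(Add(-31888, D), Add(y, 42462)) = Mul(Add(-31888, Rational(-55771, 11154)), Add(14972, 42462)) = Mul(Rational(-355734523, 11154), 57434) = Rational(-785817561307, 429)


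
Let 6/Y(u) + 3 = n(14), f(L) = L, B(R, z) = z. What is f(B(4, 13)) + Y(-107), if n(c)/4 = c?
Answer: 695/53 ≈ 13.113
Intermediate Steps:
n(c) = 4*c
Y(u) = 6/53 (Y(u) = 6/(-3 + 4*14) = 6/(-3 + 56) = 6/53)
f(B(4, 13)) + Y(-107) = 13 + 6/53 = 695/53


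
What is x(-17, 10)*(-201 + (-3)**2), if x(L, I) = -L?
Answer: -3264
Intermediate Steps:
x(-17, 10)*(-201 + (-3)**2) = (-1*(-17))*(-201 + (-3)**2) = 17*(-201 + 9) = 17*(-192) = -3264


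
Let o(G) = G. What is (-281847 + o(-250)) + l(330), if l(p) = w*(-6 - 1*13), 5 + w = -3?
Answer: -281945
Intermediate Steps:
w = -8 (w = -5 - 3 = -8)
l(p) = 152 (l(p) = -8*(-6 - 1*13) = -8*(-6 - 13) = -8*(-19) = 152)
(-281847 + o(-250)) + l(330) = (-281847 - 250) + 152 = -282097 + 152 = -281945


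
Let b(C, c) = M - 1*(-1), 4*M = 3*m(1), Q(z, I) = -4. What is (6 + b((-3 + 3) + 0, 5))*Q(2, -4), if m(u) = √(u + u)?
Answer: -28 - 3*√2 ≈ -32.243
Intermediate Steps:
m(u) = √2*√u (m(u) = √(2*u) = √2*√u)
M = 3*√2/4 (M = (3*(√2*√1))/4 = (3*(√2*1))/4 = (3*√2)/4 = 3*√2/4 ≈ 1.0607)
b(C, c) = 1 + 3*√2/4 (b(C, c) = 3*√2/4 - 1*(-1) = 3*√2/4 + 1 = 1 + 3*√2/4)
(6 + b((-3 + 3) + 0, 5))*Q(2, -4) = (6 + (1 + 3*√2/4))*(-4) = (7 + 3*√2/4)*(-4) = -28 - 3*√2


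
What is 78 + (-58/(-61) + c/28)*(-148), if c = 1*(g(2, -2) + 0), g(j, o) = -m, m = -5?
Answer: -38067/427 ≈ -89.150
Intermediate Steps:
g(j, o) = 5 (g(j, o) = -1*(-5) = 5)
c = 5 (c = 1*(5 + 0) = 1*5 = 5)
78 + (-58/(-61) + c/28)*(-148) = 78 + (-58/(-61) + 5/28)*(-148) = 78 + (-58*(-1/61) + 5*(1/28))*(-148) = 78 + (58/61 + 5/28)*(-148) = 78 + (1929/1708)*(-148) = 78 - 71373/427 = -38067/427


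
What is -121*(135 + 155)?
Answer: -35090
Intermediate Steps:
-121*(135 + 155) = -121*290 = -35090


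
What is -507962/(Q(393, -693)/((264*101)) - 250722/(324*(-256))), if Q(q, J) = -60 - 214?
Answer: -66679624704/395449 ≈ -1.6862e+5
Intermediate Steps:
Q(q, J) = -274
-507962/(Q(393, -693)/((264*101)) - 250722/(324*(-256))) = -507962/(-274/(264*101) - 250722/(324*(-256))) = -507962/(-274/26664 - 250722/(-82944)) = -507962/(-274*1/26664 - 250722*(-1/82944)) = -507962/(-137/13332 + 4643/1536) = -507962/5140837/1706496 = -507962*1706496/5140837 = -66679624704/395449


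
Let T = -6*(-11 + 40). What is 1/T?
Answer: -1/174 ≈ -0.0057471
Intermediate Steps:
T = -174 (T = -6*29 = -174)
1/T = 1/(-174) = -1/174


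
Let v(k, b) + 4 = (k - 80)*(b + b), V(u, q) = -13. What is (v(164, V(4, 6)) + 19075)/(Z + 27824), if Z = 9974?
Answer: 16887/37798 ≈ 0.44677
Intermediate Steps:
v(k, b) = -4 + 2*b*(-80 + k) (v(k, b) = -4 + (k - 80)*(b + b) = -4 + (-80 + k)*(2*b) = -4 + 2*b*(-80 + k))
(v(164, V(4, 6)) + 19075)/(Z + 27824) = ((-4 - 160*(-13) + 2*(-13)*164) + 19075)/(9974 + 27824) = ((-4 + 2080 - 4264) + 19075)/37798 = (-2188 + 19075)*(1/37798) = 16887*(1/37798) = 16887/37798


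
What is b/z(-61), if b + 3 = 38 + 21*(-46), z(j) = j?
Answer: 931/61 ≈ 15.262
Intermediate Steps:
b = -931 (b = -3 + (38 + 21*(-46)) = -3 + (38 - 966) = -3 - 928 = -931)
b/z(-61) = -931/(-61) = -931*(-1/61) = 931/61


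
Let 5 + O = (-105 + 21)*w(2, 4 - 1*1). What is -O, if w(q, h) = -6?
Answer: -499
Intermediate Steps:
O = 499 (O = -5 + (-105 + 21)*(-6) = -5 - 84*(-6) = -5 + 504 = 499)
-O = -1*499 = -499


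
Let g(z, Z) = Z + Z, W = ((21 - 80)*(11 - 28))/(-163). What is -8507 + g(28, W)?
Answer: -1388647/163 ≈ -8519.3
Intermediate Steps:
W = -1003/163 (W = -59*(-17)*(-1/163) = 1003*(-1/163) = -1003/163 ≈ -6.1534)
g(z, Z) = 2*Z
-8507 + g(28, W) = -8507 + 2*(-1003/163) = -8507 - 2006/163 = -1388647/163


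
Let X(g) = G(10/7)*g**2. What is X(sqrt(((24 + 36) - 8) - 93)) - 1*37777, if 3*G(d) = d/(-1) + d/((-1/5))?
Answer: -263619/7 ≈ -37660.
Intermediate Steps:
G(d) = -2*d (G(d) = (d/(-1) + d/((-1/5)))/3 = (d*(-1) + d/((-1*1/5)))/3 = (-d + d/(-1/5))/3 = (-d + d*(-5))/3 = (-d - 5*d)/3 = (-6*d)/3 = -2*d)
X(g) = -20*g**2/7 (X(g) = (-20/7)*g**2 = (-2*10/7)*g**2 = -20*g**2/7)
X(sqrt(((24 + 36) - 8) - 93)) - 1*37777 = -(-2020/7 + 20*(24 + 36)/7) - 1*37777 = -20*(sqrt((60 - 8) - 93))**2/7 - 37777 = -20*(sqrt(52 - 93))**2/7 - 37777 = -20*(sqrt(-41))**2/7 - 37777 = -20*(I*sqrt(41))**2/7 - 37777 = -20/7*(-41) - 37777 = 820/7 - 37777 = -263619/7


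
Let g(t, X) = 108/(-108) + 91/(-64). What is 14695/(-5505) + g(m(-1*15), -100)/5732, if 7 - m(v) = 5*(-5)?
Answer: -1078336927/403899648 ≈ -2.6698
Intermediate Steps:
m(v) = 32 (m(v) = 7 - 5*(-5) = 7 - 1*(-25) = 7 + 25 = 32)
g(t, X) = -155/64 (g(t, X) = 108*(-1/108) + 91*(-1/64) = -1 - 91/64 = -155/64)
14695/(-5505) + g(m(-1*15), -100)/5732 = 14695/(-5505) - 155/64/5732 = 14695*(-1/5505) - 155/64*1/5732 = -2939/1101 - 155/366848 = -1078336927/403899648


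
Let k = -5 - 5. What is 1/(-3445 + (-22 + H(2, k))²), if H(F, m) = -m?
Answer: -1/3301 ≈ -0.00030294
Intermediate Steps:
k = -10
1/(-3445 + (-22 + H(2, k))²) = 1/(-3445 + (-22 - 1*(-10))²) = 1/(-3445 + (-22 + 10)²) = 1/(-3445 + (-12)²) = 1/(-3445 + 144) = 1/(-3301) = -1/3301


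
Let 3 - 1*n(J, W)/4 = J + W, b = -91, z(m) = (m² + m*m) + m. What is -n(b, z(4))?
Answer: -232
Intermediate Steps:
z(m) = m + 2*m² (z(m) = (m² + m²) + m = 2*m² + m = m + 2*m²)
n(J, W) = 12 - 4*J - 4*W (n(J, W) = 12 - 4*(J + W) = 12 + (-4*J - 4*W) = 12 - 4*J - 4*W)
-n(b, z(4)) = -(12 - 4*(-91) - 16*(1 + 2*4)) = -(12 + 364 - 16*(1 + 8)) = -(12 + 364 - 16*9) = -(12 + 364 - 4*36) = -(12 + 364 - 144) = -1*232 = -232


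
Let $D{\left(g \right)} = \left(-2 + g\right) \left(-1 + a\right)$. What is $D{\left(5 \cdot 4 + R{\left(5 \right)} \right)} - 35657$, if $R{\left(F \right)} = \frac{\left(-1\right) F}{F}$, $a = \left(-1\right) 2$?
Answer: $-35708$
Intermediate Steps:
$a = -2$
$R{\left(F \right)} = -1$
$D{\left(g \right)} = 6 - 3 g$ ($D{\left(g \right)} = \left(-2 + g\right) \left(-1 - 2\right) = \left(-2 + g\right) \left(-3\right) = 6 - 3 g$)
$D{\left(5 \cdot 4 + R{\left(5 \right)} \right)} - 35657 = \left(6 - 3 \left(5 \cdot 4 - 1\right)\right) - 35657 = \left(6 - 3 \left(20 - 1\right)\right) - 35657 = \left(6 - 57\right) - 35657 = -51 - 35657 = -35708$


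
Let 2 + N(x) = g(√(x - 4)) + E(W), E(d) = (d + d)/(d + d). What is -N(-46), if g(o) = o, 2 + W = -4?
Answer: 1 - 5*I*√2 ≈ 1.0 - 7.0711*I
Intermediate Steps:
W = -6 (W = -2 - 4 = -6)
E(d) = 1 (E(d) = (2*d)/((2*d)) = (2*d)*(1/(2*d)) = 1)
N(x) = -1 + √(-4 + x) (N(x) = -2 + (√(x - 4) + 1) = -2 + (√(-4 + x) + 1) = -2 + (1 + √(-4 + x)) = -1 + √(-4 + x))
-N(-46) = -(-1 + √(-4 - 46)) = -(-1 + √(-50)) = -(-1 + 5*I*√2) = 1 - 5*I*√2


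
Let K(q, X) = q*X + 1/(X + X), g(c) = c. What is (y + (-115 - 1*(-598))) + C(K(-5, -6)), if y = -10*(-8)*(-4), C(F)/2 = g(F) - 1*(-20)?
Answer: 1577/6 ≈ 262.83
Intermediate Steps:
K(q, X) = 1/(2*X) + X*q (K(q, X) = X*q + 1/(2*X) = 1/(2*X) + X*q)
C(F) = 40 + 2*F (C(F) = 2*(F - 1*(-20)) = 2*(F + 20) = 2*(20 + F) = 40 + 2*F)
y = -320 (y = 80*(-4) = -320)
(y + (-115 - 1*(-598))) + C(K(-5, -6)) = (-320 + (-115 - 1*(-598))) + (40 + 2*((½)/(-6) - 6*(-5))) = (-320 + (-115 + 598)) + (40 + 2*((½)*(-⅙) + 30)) = (-320 + 483) + (40 + 2*(-1/12 + 30)) = 163 + (40 + 2*(359/12)) = 163 + (40 + 359/6) = 163 + 599/6 = 1577/6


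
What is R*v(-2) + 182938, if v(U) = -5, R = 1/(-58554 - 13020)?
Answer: 13093604417/71574 ≈ 1.8294e+5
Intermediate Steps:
R = -1/71574 (R = 1/(-71574) = -1/71574 ≈ -1.3972e-5)
R*v(-2) + 182938 = -1/71574*(-5) + 182938 = 5/71574 + 182938 = 13093604417/71574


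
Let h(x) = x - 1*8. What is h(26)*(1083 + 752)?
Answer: 33030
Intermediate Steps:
h(x) = -8 + x (h(x) = x - 8 = -8 + x)
h(26)*(1083 + 752) = (-8 + 26)*(1083 + 752) = 18*1835 = 33030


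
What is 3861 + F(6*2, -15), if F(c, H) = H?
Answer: 3846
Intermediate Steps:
3861 + F(6*2, -15) = 3861 - 15 = 3846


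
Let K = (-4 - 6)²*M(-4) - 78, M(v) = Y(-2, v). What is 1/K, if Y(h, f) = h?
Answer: -1/278 ≈ -0.0035971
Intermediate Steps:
M(v) = -2
K = -278 (K = (-4 - 6)²*(-2) - 78 = (-10)²*(-2) - 78 = 100*(-2) - 78 = -200 - 78 = -278)
1/K = 1/(-278) = -1/278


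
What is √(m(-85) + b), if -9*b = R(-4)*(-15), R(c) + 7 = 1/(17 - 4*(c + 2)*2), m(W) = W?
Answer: I*√105215/33 ≈ 9.8293*I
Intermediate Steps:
R(c) = -7 + 1/(1 - 8*c) (R(c) = -7 + 1/(17 - 4*(c + 2)*2) = -7 + 1/(17 - 4*(2 + c)*2) = -7 + 1/(17 + (-8 - 4*c)*2) = -7 + 1/(17 + (-16 - 8*c)) = -7 + 1/(1 - 8*c))
b = -1150/99 (b = -2*(3 - 28*(-4))/(-1 + 8*(-4))*(-15)/9 = -2*(3 + 112)/(-1 - 32)*(-15)/9 = -2*115/(-33)*(-15)/9 = -2*(-1/33)*115*(-15)/9 = -(-230)*(-15)/297 = -⅑*1150/11 = -1150/99 ≈ -11.616)
√(m(-85) + b) = √(-85 - 1150/99) = √(-9565/99) = I*√105215/33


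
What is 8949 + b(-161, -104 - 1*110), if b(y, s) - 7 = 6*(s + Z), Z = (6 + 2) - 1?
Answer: 7714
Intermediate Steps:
Z = 7 (Z = 8 - 1 = 7)
b(y, s) = 49 + 6*s (b(y, s) = 7 + 6*(s + 7) = 7 + 6*(7 + s) = 7 + (42 + 6*s) = 49 + 6*s)
8949 + b(-161, -104 - 1*110) = 8949 + (49 + 6*(-104 - 1*110)) = 8949 + (49 + 6*(-104 - 110)) = 8949 + (49 + 6*(-214)) = 8949 + (49 - 1284) = 8949 - 1235 = 7714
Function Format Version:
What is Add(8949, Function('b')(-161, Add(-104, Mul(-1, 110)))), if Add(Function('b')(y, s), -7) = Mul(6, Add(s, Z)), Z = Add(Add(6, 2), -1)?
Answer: 7714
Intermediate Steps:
Z = 7 (Z = Add(8, -1) = 7)
Function('b')(y, s) = Add(49, Mul(6, s)) (Function('b')(y, s) = Add(7, Mul(6, Add(s, 7))) = Add(7, Mul(6, Add(7, s))) = Add(7, Add(42, Mul(6, s))) = Add(49, Mul(6, s)))
Add(8949, Function('b')(-161, Add(-104, Mul(-1, 110)))) = Add(8949, Add(49, Mul(6, Add(-104, Mul(-1, 110))))) = Add(8949, Add(49, Mul(6, Add(-104, -110)))) = Add(8949, Add(49, Mul(6, -214))) = Add(8949, Add(49, -1284)) = Add(8949, -1235) = 7714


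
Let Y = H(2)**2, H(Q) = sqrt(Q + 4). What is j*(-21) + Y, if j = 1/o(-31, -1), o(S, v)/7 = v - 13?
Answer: 87/14 ≈ 6.2143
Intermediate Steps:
H(Q) = sqrt(4 + Q)
o(S, v) = -91 + 7*v (o(S, v) = 7*(v - 13) = 7*(-13 + v) = -91 + 7*v)
j = -1/98 (j = 1/(-91 + 7*(-1)) = 1/(-91 - 7) = 1/(-98) = -1/98 ≈ -0.010204)
Y = 6 (Y = (sqrt(4 + 2))**2 = (sqrt(6))**2 = 6)
j*(-21) + Y = -1/98*(-21) + 6 = 3/14 + 6 = 87/14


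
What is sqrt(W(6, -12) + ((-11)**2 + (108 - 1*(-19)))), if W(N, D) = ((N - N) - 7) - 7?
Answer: 3*sqrt(26) ≈ 15.297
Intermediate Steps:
W(N, D) = -14 (W(N, D) = (0 - 7) - 7 = -7 - 7 = -14)
sqrt(W(6, -12) + ((-11)**2 + (108 - 1*(-19)))) = sqrt(-14 + ((-11)**2 + (108 - 1*(-19)))) = sqrt(-14 + (121 + (108 + 19))) = sqrt(-14 + (121 + 127)) = sqrt(-14 + 248) = sqrt(234) = 3*sqrt(26)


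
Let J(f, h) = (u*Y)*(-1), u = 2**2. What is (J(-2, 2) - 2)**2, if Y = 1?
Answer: 36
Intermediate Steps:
u = 4
J(f, h) = -4 (J(f, h) = (4*1)*(-1) = 4*(-1) = -4)
(J(-2, 2) - 2)**2 = (-4 - 2)**2 = (-6)**2 = 36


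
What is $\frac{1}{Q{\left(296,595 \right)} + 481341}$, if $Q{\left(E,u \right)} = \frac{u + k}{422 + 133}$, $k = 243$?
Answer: $\frac{555}{267145093} \approx 2.0775 \cdot 10^{-6}$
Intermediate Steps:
$Q{\left(E,u \right)} = \frac{81}{185} + \frac{u}{555}$ ($Q{\left(E,u \right)} = \frac{u + 243}{422 + 133} = \frac{243 + u}{555} = \left(243 + u\right) \frac{1}{555} = \frac{81}{185} + \frac{u}{555}$)
$\frac{1}{Q{\left(296,595 \right)} + 481341} = \frac{1}{\left(\frac{81}{185} + \frac{1}{555} \cdot 595\right) + 481341} = \frac{1}{\left(\frac{81}{185} + \frac{119}{111}\right) + 481341} = \frac{1}{\frac{838}{555} + 481341} = \frac{1}{\frac{267145093}{555}} = \frac{555}{267145093}$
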